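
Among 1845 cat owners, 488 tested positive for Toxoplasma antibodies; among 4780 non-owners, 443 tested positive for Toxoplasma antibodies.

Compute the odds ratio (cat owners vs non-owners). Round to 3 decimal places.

OR = (488 × 4337) / (1357 × 443) = 2116456/601151 ≈ 3.521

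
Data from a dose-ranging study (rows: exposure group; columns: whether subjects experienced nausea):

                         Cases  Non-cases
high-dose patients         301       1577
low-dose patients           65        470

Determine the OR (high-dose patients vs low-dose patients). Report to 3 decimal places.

OR = (301 × 470) / (1577 × 65) = 141470/102505 ≈ 1.380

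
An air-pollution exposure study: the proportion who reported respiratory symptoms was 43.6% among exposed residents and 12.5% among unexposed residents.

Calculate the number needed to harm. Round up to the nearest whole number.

4

absolute risk difference = 0.311000
1 / 0.311000 = 3.215 → round up → 4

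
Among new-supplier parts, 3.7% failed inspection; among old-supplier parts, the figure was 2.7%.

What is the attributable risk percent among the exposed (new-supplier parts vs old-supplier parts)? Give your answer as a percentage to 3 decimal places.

AR% = (0.03700 − 0.02700) / 0.03700 = 0.2703 → 27.027%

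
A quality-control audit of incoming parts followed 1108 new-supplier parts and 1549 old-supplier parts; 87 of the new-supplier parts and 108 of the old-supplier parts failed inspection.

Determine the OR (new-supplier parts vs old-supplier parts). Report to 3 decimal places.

OR = (87 × 1441) / (1021 × 108) = 125367/110268 ≈ 1.137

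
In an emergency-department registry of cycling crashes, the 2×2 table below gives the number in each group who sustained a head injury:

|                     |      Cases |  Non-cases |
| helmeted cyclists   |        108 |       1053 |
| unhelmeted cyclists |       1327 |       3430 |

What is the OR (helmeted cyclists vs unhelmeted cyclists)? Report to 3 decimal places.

odds, helmeted cyclists = 108/1053 = 0.1026
odds, unhelmeted cyclists = 1327/3430 = 0.3869
OR = 0.1026 / 0.3869 = 0.265

0.265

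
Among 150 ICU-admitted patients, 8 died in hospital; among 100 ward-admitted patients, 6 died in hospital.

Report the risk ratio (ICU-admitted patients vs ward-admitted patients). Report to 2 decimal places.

risk, ICU-admitted patients = 8/150 = 0.0533
risk, ward-admitted patients = 6/100 = 0.0600
RR = 0.0533 / 0.0600 = 0.89

RR = 0.89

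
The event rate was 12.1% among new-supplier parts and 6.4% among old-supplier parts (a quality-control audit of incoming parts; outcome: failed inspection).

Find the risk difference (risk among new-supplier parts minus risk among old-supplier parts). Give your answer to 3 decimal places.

risk difference = 0.1210 − 0.0640 = 0.057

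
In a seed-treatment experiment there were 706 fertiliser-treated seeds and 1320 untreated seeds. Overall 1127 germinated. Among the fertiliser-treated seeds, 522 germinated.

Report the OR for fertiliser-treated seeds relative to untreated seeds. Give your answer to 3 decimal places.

fertiliser-treated seeds without the outcome: 706 − 522 = 184
untreated seeds with the outcome: 1127 − 522 = 605
untreated seeds without the outcome: 1320 − 605 = 715
OR = (522 × 715) / (184 × 605) = 373230/111320 ≈ 3.353

OR ≈ 3.353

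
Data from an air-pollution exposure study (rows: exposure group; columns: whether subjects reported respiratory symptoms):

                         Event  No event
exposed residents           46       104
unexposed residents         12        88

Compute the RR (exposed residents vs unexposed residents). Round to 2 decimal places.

2.56

risk, exposed residents = 46/150 = 0.3067
risk, unexposed residents = 12/100 = 0.1200
RR = 0.3067 / 0.1200 = 2.56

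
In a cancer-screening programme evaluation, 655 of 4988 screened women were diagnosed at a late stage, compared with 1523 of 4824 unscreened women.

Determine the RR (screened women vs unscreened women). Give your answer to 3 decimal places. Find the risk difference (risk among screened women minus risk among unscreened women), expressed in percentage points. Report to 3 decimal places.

RR = 0.416; RD = -18.440

risk, screened women = 655/4988 = 0.1313
risk, unscreened women = 1523/4824 = 0.3157
RR = 0.1313 / 0.3157 = 0.416
risk difference = 0.1313 − 0.3157 = -0.1844 → -18.440 percentage points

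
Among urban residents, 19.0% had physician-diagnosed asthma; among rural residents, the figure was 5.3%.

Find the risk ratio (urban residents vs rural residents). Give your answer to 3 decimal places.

RR = 0.1900 / 0.0530 = 3.585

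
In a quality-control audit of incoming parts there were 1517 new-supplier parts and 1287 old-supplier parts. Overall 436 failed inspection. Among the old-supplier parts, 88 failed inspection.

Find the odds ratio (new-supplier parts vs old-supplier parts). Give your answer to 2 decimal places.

new-supplier parts with the outcome: 436 − 88 = 348
new-supplier parts without the outcome: 1517 − 348 = 1169
old-supplier parts without the outcome: 1287 − 88 = 1199
odds, new-supplier parts = 348/1169 = 0.2977
odds, old-supplier parts = 88/1199 = 0.0734
OR = 0.2977 / 0.0734 = 4.06

4.06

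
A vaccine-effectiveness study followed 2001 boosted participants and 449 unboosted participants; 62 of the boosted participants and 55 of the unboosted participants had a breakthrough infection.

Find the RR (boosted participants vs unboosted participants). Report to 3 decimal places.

risk, boosted participants = 62/2001 = 0.03098
risk, unboosted participants = 55/449 = 0.12249
RR = 0.03098 / 0.12249 = 0.253

RR = 0.253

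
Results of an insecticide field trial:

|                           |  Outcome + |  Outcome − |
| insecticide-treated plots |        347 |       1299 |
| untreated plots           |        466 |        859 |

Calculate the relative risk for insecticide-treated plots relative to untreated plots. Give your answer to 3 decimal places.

risk, insecticide-treated plots = 347/1646 = 0.2108
risk, untreated plots = 466/1325 = 0.3517
RR = 0.2108 / 0.3517 = 0.599

RR: 0.599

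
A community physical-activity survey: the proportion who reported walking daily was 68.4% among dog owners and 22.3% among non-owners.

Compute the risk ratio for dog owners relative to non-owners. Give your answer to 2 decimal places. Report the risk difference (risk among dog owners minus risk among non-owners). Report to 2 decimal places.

RR = 0.6840 / 0.2230 = 3.07
risk difference = 0.6840 − 0.2230 = 0.46

RR = 3.07; RD = 0.46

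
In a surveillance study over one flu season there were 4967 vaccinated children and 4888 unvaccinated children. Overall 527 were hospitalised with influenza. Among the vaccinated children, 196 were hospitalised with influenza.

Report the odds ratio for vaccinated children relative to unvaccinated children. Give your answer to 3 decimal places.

OR ≈ 0.566

vaccinated children without the outcome: 4967 − 196 = 4771
unvaccinated children with the outcome: 527 − 196 = 331
unvaccinated children without the outcome: 4888 − 331 = 4557
OR = (196 × 4557) / (4771 × 331) = 893172/1579201 ≈ 0.566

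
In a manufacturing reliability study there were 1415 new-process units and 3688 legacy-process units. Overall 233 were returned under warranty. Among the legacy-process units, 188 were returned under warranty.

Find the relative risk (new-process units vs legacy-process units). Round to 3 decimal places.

RR: 0.624

new-process units with the outcome: 233 − 188 = 45
new-process units without the outcome: 1415 − 45 = 1370
legacy-process units without the outcome: 3688 − 188 = 3500
risk, new-process units = 45/1415 = 0.03180
risk, legacy-process units = 188/3688 = 0.05098
RR = 0.03180 / 0.05098 = 0.624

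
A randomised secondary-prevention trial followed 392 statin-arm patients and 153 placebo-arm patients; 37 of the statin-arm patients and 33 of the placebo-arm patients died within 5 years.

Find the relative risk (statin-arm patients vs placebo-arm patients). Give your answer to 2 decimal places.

risk, statin-arm patients = 37/392 = 0.0944
risk, placebo-arm patients = 33/153 = 0.2157
RR = 0.0944 / 0.2157 = 0.44

RR: 0.44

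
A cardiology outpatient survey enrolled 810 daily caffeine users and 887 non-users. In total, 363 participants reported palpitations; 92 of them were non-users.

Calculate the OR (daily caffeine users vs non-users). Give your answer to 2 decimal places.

daily caffeine users with the outcome: 363 − 92 = 271
daily caffeine users without the outcome: 810 − 271 = 539
non-users without the outcome: 887 − 92 = 795
OR = (271 × 795) / (539 × 92) = 215445/49588 ≈ 4.34

4.34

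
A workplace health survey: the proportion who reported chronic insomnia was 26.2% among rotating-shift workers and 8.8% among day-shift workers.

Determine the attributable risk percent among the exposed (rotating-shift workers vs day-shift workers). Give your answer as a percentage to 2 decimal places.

AR% = (0.2620 − 0.0880) / 0.2620 = 0.6641 → 66.41%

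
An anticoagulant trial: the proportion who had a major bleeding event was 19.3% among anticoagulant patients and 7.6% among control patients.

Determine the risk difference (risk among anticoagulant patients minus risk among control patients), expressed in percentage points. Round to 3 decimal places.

11.700

risk difference = 0.1930 − 0.0760 = 0.1170 → 11.700 percentage points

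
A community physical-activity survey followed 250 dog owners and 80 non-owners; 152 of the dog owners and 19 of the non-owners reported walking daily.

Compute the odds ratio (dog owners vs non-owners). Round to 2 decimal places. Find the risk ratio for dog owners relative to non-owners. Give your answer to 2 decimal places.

OR = 4.98; RR = 2.56

odds, dog owners = 152/98 = 1.5510
odds, non-owners = 19/61 = 0.3115
OR = 1.5510 / 0.3115 = 4.98
risk, dog owners = 152/250 = 0.6080
risk, non-owners = 19/80 = 0.2375
RR = 0.6080 / 0.2375 = 2.56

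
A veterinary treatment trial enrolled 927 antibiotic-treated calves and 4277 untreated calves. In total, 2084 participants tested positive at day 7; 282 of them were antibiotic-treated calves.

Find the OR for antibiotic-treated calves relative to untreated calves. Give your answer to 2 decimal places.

antibiotic-treated calves without the outcome: 927 − 282 = 645
untreated calves with the outcome: 2084 − 282 = 1802
untreated calves without the outcome: 4277 − 1802 = 2475
OR = (282 × 2475) / (645 × 1802) = 697950/1162290 ≈ 0.60

OR = 0.60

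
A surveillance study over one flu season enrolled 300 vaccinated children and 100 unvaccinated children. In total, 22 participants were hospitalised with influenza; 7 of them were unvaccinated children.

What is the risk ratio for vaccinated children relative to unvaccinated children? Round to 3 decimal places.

RR ≈ 0.714

vaccinated children with the outcome: 22 − 7 = 15
vaccinated children without the outcome: 300 − 15 = 285
unvaccinated children without the outcome: 100 − 7 = 93
risk, vaccinated children = 15/300 = 0.0500
risk, unvaccinated children = 7/100 = 0.0700
RR = 0.0500 / 0.0700 = 0.714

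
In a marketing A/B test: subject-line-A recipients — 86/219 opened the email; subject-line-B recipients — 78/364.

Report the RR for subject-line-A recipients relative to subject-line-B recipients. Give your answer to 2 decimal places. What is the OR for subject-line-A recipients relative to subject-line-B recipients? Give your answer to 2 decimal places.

risk, subject-line-A recipients = 86/219 = 0.3927
risk, subject-line-B recipients = 78/364 = 0.2143
RR = 0.3927 / 0.2143 = 1.83
OR = (86 × 286) / (133 × 78) = 24596/10374 ≈ 2.37

RR = 1.83; OR = 2.37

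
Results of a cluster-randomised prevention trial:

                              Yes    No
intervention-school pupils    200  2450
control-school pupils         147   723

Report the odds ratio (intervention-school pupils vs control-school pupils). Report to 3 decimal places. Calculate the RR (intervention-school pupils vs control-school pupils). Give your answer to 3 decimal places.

OR = (200 × 723) / (2450 × 147) = 144600/360150 ≈ 0.401
risk, intervention-school pupils = 200/2650 = 0.0755
risk, control-school pupils = 147/870 = 0.1690
RR = 0.0755 / 0.1690 = 0.447

OR = 0.401; RR = 0.447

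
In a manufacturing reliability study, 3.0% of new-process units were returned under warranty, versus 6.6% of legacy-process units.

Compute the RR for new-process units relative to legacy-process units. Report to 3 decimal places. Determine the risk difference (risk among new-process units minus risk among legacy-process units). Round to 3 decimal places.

RR = 0.455; RD = -0.036

RR = 0.03000 / 0.06600 = 0.455
risk difference = 0.03000 − 0.06600 = -0.036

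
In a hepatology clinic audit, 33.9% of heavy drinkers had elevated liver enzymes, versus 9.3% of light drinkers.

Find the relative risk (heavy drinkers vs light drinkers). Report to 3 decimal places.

RR = 0.3390 / 0.0930 = 3.645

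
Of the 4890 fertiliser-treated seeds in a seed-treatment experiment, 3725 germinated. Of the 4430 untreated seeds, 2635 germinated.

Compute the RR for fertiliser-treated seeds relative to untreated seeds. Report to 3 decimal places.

risk, fertiliser-treated seeds = 3725/4890 = 0.7618
risk, untreated seeds = 2635/4430 = 0.5948
RR = 0.7618 / 0.5948 = 1.281

1.281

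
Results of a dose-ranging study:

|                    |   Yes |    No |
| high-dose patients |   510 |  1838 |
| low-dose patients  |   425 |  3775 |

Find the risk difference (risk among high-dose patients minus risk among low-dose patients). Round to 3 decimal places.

risk, high-dose patients = 510/2348 = 0.2172
risk, low-dose patients = 425/4200 = 0.1012
risk difference = 0.2172 − 0.1012 = 0.116

RD: 0.116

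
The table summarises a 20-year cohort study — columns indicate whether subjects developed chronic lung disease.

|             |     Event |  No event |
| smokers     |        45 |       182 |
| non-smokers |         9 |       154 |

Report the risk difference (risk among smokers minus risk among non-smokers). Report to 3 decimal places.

RD = 0.143

risk, smokers = 45/227 = 0.1982
risk, non-smokers = 9/163 = 0.0552
risk difference = 0.1982 − 0.0552 = 0.143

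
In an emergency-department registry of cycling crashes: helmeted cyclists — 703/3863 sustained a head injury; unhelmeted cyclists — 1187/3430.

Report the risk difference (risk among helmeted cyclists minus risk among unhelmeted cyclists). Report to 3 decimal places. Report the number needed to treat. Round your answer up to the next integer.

RD = -0.164; NNT = 7

risk, helmeted cyclists = 703/3863 = 0.1820
risk, unhelmeted cyclists = 1187/3430 = 0.3461
risk difference = 0.1820 − 0.3461 = -0.164
absolute risk difference = 0.164081
1 / 0.164081 = 6.095 → round up → 7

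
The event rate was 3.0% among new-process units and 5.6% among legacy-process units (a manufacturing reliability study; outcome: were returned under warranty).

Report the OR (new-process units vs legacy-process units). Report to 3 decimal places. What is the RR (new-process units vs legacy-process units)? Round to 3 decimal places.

OR = 0.521; RR = 0.536

odds, new-process units = 0.03000/0.97000 = 0.03093
odds, legacy-process units = 0.05600/0.94400 = 0.05932
OR = 0.03093 / 0.05932 = 0.521
RR = 0.03000 / 0.05600 = 0.536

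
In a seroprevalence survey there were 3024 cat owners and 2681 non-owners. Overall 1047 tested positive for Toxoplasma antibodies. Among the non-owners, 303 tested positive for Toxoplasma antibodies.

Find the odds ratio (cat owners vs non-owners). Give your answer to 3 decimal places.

cat owners with the outcome: 1047 − 303 = 744
cat owners without the outcome: 3024 − 744 = 2280
non-owners without the outcome: 2681 − 303 = 2378
OR = (744 × 2378) / (2280 × 303) = 1769232/690840 ≈ 2.561

2.561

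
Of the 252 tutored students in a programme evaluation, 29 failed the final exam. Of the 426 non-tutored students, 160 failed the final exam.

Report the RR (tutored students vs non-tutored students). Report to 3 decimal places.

0.306

risk, tutored students = 29/252 = 0.1151
risk, non-tutored students = 160/426 = 0.3756
RR = 0.1151 / 0.3756 = 0.306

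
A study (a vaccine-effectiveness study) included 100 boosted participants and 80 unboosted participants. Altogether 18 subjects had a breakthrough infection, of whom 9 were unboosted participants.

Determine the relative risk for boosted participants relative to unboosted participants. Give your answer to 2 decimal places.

boosted participants with the outcome: 18 − 9 = 9
boosted participants without the outcome: 100 − 9 = 91
unboosted participants without the outcome: 80 − 9 = 71
risk, boosted participants = 9/100 = 0.0900
risk, unboosted participants = 9/80 = 0.1125
RR = 0.0900 / 0.1125 = 0.80

RR: 0.80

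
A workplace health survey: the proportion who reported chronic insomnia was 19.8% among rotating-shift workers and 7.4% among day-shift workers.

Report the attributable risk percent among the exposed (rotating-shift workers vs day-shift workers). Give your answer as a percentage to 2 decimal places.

AR% = (0.1980 − 0.0740) / 0.1980 = 0.6263 → 62.63%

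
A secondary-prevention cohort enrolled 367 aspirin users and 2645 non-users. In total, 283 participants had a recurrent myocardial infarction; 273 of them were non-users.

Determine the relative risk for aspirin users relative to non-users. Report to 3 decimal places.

RR: 0.264

aspirin users with the outcome: 283 − 273 = 10
aspirin users without the outcome: 367 − 10 = 357
non-users without the outcome: 2645 − 273 = 2372
risk, aspirin users = 10/367 = 0.02725
risk, non-users = 273/2645 = 0.10321
RR = 0.02725 / 0.10321 = 0.264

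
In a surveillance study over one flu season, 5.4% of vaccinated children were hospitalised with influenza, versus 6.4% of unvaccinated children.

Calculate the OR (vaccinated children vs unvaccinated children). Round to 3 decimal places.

OR = 0.835

odds, vaccinated children = 0.0540/0.9460 = 0.0571
odds, unvaccinated children = 0.0640/0.9360 = 0.0684
OR = 0.0571 / 0.0684 = 0.835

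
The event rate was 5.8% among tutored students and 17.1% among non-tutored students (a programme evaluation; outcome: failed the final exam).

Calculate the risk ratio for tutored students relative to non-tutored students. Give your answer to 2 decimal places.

RR = 0.0580 / 0.1710 = 0.34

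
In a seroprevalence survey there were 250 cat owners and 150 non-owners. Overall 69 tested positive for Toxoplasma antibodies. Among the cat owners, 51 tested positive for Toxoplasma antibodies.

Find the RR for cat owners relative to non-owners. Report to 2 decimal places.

1.70

cat owners without the outcome: 250 − 51 = 199
non-owners with the outcome: 69 − 51 = 18
non-owners without the outcome: 150 − 18 = 132
risk, cat owners = 51/250 = 0.2040
risk, non-owners = 18/150 = 0.1200
RR = 0.2040 / 0.1200 = 1.70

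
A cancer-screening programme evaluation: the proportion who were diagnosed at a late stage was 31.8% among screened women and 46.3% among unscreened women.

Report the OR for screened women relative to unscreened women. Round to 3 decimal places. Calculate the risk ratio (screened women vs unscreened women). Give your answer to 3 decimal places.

odds, screened women = 0.3180/0.6820 = 0.4663
odds, unscreened women = 0.4630/0.5370 = 0.8622
OR = 0.4663 / 0.8622 = 0.541
RR = 0.3180 / 0.4630 = 0.687

OR = 0.541; RR = 0.687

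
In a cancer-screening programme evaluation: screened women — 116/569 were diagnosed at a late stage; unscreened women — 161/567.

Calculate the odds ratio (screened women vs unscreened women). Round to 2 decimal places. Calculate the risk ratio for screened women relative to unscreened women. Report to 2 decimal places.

OR = 0.65; RR = 0.72

OR = (116 × 406) / (453 × 161) = 47096/72933 ≈ 0.65
risk, screened women = 116/569 = 0.2039
risk, unscreened women = 161/567 = 0.2840
RR = 0.2039 / 0.2840 = 0.72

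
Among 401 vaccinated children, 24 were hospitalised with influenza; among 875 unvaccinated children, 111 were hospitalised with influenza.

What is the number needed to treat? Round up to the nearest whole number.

NNT = 15

risk, vaccinated children = 24/401 = 0.059850
risk, unvaccinated children = 111/875 = 0.126857
absolute risk difference = 0.067007
1 / 0.067007 = 14.924 → round up → 15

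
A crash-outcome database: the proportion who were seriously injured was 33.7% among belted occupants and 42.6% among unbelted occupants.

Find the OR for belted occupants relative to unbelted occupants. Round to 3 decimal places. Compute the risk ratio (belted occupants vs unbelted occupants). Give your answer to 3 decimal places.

OR = 0.685; RR = 0.791

odds, belted occupants = 0.3370/0.6630 = 0.5083
odds, unbelted occupants = 0.4260/0.5740 = 0.7422
OR = 0.5083 / 0.7422 = 0.685
RR = 0.3370 / 0.4260 = 0.791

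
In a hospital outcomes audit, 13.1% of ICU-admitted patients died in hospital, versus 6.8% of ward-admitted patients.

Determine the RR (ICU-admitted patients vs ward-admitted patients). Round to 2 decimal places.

RR = 0.1310 / 0.0680 = 1.93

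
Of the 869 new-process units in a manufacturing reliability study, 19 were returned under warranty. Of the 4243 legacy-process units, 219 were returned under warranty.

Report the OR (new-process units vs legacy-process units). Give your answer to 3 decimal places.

OR = (19 × 4024) / (850 × 219) = 76456/186150 ≈ 0.411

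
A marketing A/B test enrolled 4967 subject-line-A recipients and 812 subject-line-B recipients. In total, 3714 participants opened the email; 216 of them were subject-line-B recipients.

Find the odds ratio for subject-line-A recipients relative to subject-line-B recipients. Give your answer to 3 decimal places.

subject-line-A recipients with the outcome: 3714 − 216 = 3498
subject-line-A recipients without the outcome: 4967 − 3498 = 1469
subject-line-B recipients without the outcome: 812 − 216 = 596
OR = (3498 × 596) / (1469 × 216) = 2084808/317304 ≈ 6.570

6.570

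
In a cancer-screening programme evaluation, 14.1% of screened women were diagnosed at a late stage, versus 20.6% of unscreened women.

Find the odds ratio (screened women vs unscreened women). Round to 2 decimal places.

odds, screened women = 0.1410/0.8590 = 0.1641
odds, unscreened women = 0.2060/0.7940 = 0.2594
OR = 0.1641 / 0.2594 = 0.63

0.63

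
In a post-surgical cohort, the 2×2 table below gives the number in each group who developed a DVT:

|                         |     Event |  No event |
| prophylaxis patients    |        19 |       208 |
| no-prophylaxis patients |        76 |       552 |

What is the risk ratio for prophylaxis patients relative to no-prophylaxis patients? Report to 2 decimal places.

risk, prophylaxis patients = 19/227 = 0.0837
risk, no-prophylaxis patients = 76/628 = 0.1210
RR = 0.0837 / 0.1210 = 0.69

RR: 0.69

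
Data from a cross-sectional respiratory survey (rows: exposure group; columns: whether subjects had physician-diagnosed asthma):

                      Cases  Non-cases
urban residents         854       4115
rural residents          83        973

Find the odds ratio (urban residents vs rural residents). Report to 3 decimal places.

OR = (854 × 973) / (4115 × 83) = 830942/341545 ≈ 2.433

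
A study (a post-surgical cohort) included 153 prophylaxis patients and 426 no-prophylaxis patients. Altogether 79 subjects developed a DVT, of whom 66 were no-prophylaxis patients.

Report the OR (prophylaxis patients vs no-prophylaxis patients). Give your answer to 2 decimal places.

prophylaxis patients with the outcome: 79 − 66 = 13
prophylaxis patients without the outcome: 153 − 13 = 140
no-prophylaxis patients without the outcome: 426 − 66 = 360
odds, prophylaxis patients = 13/140 = 0.0929
odds, no-prophylaxis patients = 66/360 = 0.1833
OR = 0.0929 / 0.1833 = 0.51

0.51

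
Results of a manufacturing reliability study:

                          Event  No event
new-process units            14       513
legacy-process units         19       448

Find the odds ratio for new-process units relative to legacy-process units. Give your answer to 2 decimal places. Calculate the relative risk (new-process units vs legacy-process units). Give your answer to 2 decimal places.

OR = (14 × 448) / (513 × 19) = 6272/9747 ≈ 0.64
risk, new-process units = 14/527 = 0.02657
risk, legacy-process units = 19/467 = 0.04069
RR = 0.02657 / 0.04069 = 0.65

OR = 0.64; RR = 0.65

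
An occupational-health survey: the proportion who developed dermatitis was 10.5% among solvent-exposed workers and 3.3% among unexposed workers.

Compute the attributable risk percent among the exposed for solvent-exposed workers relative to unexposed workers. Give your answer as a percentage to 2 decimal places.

AR% = (0.10500 − 0.03300) / 0.10500 = 0.6857 → 68.57%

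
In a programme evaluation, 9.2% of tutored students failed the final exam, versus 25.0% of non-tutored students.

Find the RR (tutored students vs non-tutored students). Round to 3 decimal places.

RR = 0.0920 / 0.2500 = 0.368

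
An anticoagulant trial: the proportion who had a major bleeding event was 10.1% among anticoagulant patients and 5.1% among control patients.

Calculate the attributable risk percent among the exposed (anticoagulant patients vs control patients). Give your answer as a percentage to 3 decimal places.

AR% = (0.1010 − 0.0510) / 0.1010 = 0.4950 → 49.505%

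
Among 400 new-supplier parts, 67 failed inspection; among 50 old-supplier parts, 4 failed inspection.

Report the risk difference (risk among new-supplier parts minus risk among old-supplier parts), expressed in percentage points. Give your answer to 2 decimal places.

RD: 8.75

risk, new-supplier parts = 67/400 = 0.1675
risk, old-supplier parts = 4/50 = 0.0800
risk difference = 0.1675 − 0.0800 = 0.0875 → 8.75 percentage points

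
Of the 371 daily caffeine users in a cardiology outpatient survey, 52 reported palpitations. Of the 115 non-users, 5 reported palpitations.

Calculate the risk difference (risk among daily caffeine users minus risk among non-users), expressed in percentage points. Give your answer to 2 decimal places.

RD ≈ 9.67

risk, daily caffeine users = 52/371 = 0.14016
risk, non-users = 5/115 = 0.04348
risk difference = 0.14016 − 0.04348 = 0.09668 → 9.67 percentage points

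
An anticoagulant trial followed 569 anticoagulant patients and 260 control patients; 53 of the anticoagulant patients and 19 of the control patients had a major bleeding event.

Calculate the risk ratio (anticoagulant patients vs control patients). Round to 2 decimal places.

1.27

risk, anticoagulant patients = 53/569 = 0.0931
risk, control patients = 19/260 = 0.0731
RR = 0.0931 / 0.0731 = 1.27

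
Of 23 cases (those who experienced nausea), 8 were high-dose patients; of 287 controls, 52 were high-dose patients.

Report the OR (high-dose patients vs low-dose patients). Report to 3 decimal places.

OR = (8 × 235) / (52 × 15) = 1880/780 ≈ 2.410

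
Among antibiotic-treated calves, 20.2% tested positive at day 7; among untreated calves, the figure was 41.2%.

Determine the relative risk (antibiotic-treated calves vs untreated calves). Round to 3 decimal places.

RR = 0.2020 / 0.4120 = 0.490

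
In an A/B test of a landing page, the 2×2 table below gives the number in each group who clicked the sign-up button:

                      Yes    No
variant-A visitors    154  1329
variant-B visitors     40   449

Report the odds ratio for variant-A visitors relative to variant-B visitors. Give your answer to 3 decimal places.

OR = (154 × 449) / (1329 × 40) = 69146/53160 ≈ 1.301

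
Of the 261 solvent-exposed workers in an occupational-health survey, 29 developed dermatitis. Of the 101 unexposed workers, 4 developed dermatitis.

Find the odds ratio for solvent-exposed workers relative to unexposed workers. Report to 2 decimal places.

odds, solvent-exposed workers = 29/232 = 0.12500
odds, unexposed workers = 4/97 = 0.04124
OR = 0.12500 / 0.04124 = 3.03

OR ≈ 3.03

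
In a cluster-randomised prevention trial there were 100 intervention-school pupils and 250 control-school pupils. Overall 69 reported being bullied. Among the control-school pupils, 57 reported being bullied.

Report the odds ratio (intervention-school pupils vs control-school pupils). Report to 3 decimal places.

intervention-school pupils with the outcome: 69 − 57 = 12
intervention-school pupils without the outcome: 100 − 12 = 88
control-school pupils without the outcome: 250 − 57 = 193
OR = (12 × 193) / (88 × 57) = 2316/5016 ≈ 0.462

0.462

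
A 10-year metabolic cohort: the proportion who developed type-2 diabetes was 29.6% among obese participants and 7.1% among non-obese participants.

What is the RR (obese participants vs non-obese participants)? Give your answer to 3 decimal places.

RR = 0.2960 / 0.0710 = 4.169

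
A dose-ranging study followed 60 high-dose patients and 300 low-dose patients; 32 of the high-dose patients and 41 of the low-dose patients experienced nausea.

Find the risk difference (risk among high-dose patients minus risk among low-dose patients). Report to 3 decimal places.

risk, high-dose patients = 32/60 = 0.5333
risk, low-dose patients = 41/300 = 0.1367
risk difference = 0.5333 − 0.1367 = 0.397

0.397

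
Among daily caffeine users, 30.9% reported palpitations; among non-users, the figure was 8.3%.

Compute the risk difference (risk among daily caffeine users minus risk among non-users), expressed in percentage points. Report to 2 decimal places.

risk difference = 0.3090 − 0.0830 = 0.2260 → 22.60 percentage points

RD = 22.60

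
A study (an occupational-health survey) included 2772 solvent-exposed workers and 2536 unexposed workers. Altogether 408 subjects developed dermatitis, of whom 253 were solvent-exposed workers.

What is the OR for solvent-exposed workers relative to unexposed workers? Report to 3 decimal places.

solvent-exposed workers without the outcome: 2772 − 253 = 2519
unexposed workers with the outcome: 408 − 253 = 155
unexposed workers without the outcome: 2536 − 155 = 2381
OR = (253 × 2381) / (2519 × 155) = 602393/390445 ≈ 1.543

1.543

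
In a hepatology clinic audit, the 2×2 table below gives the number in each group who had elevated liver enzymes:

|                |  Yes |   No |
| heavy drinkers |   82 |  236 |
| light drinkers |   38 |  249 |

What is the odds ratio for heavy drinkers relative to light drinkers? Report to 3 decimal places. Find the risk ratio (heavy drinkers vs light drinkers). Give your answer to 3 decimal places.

OR = (82 × 249) / (236 × 38) = 20418/8968 ≈ 2.277
risk, heavy drinkers = 82/318 = 0.2579
risk, light drinkers = 38/287 = 0.1324
RR = 0.2579 / 0.1324 = 1.948

OR = 2.277; RR = 1.948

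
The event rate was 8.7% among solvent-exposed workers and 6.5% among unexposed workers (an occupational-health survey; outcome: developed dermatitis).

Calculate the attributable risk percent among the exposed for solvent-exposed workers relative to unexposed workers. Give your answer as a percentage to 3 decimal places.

AR% = (0.0870 − 0.0650) / 0.0870 = 0.2529 → 25.287%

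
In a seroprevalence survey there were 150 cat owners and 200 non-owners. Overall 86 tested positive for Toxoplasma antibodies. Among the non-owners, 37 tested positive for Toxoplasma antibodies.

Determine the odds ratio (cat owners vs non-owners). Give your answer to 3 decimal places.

cat owners with the outcome: 86 − 37 = 49
cat owners without the outcome: 150 − 49 = 101
non-owners without the outcome: 200 − 37 = 163
OR = (49 × 163) / (101 × 37) = 7987/3737 ≈ 2.137

OR ≈ 2.137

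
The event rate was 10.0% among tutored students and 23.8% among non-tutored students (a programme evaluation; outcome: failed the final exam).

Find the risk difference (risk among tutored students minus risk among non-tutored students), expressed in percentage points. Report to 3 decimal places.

RD ≈ -13.800

risk difference = 0.1000 − 0.2380 = -0.1380 → -13.800 percentage points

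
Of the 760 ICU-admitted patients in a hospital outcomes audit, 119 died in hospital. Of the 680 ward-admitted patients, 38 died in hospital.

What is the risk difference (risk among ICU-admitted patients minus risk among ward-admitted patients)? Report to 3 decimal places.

0.101

risk, ICU-admitted patients = 119/760 = 0.1566
risk, ward-admitted patients = 38/680 = 0.0559
risk difference = 0.1566 − 0.0559 = 0.101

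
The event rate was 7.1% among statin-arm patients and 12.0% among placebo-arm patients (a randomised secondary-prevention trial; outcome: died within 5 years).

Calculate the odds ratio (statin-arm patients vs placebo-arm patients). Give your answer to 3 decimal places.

OR = 0.560

odds, statin-arm patients = 0.0710/0.9290 = 0.0764
odds, placebo-arm patients = 0.1200/0.8800 = 0.1364
OR = 0.0764 / 0.1364 = 0.560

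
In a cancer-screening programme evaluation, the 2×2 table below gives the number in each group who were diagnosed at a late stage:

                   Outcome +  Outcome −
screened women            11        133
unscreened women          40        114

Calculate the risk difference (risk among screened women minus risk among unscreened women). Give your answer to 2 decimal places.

RD: -0.18

risk, screened women = 11/144 = 0.0764
risk, unscreened women = 40/154 = 0.2597
risk difference = 0.0764 − 0.2597 = -0.18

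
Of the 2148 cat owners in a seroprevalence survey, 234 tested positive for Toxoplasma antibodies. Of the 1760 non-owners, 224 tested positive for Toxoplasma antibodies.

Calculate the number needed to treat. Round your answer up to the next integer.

risk, cat owners = 234/2148 = 0.108939
risk, non-owners = 224/1760 = 0.127273
absolute risk difference = 0.018334
1 / 0.018334 = 54.543 → round up → 55

NNT = 55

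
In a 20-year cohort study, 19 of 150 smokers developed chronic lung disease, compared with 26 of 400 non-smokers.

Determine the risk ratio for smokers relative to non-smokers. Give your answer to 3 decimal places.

risk, smokers = 19/150 = 0.1267
risk, non-smokers = 26/400 = 0.0650
RR = 0.1267 / 0.0650 = 1.949

RR: 1.949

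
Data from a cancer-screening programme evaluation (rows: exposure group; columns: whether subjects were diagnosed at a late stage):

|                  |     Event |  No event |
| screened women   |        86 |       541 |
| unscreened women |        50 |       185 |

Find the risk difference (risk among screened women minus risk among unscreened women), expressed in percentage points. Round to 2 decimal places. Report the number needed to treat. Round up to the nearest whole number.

risk, screened women = 86/627 = 0.1372
risk, unscreened women = 50/235 = 0.2128
risk difference = 0.1372 − 0.2128 = -0.0756 → -7.56 percentage points
absolute risk difference = 0.075605
1 / 0.075605 = 13.227 → round up → 14

RD = -7.56; NNT = 14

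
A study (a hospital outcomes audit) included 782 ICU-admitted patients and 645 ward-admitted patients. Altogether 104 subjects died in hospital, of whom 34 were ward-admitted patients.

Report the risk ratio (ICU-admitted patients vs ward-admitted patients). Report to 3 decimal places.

RR ≈ 1.698

ICU-admitted patients with the outcome: 104 − 34 = 70
ICU-admitted patients without the outcome: 782 − 70 = 712
ward-admitted patients without the outcome: 645 − 34 = 611
risk, ICU-admitted patients = 70/782 = 0.0895
risk, ward-admitted patients = 34/645 = 0.0527
RR = 0.0895 / 0.0527 = 1.698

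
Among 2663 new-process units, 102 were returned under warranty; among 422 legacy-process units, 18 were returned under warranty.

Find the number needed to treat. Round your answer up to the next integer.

risk, new-process units = 102/2663 = 0.038303
risk, legacy-process units = 18/422 = 0.042654
absolute risk difference = 0.004351
1 / 0.004351 = 229.832 → round up → 230

NNT: 230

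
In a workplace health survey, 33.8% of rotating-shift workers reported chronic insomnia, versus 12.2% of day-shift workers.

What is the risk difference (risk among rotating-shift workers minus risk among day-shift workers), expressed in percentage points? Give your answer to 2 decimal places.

RD = 21.60

risk difference = 0.3380 − 0.1220 = 0.2160 → 21.60 percentage points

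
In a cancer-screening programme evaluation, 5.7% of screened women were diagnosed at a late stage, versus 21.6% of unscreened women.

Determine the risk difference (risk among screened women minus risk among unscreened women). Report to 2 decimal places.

risk difference = 0.0570 − 0.2160 = -0.16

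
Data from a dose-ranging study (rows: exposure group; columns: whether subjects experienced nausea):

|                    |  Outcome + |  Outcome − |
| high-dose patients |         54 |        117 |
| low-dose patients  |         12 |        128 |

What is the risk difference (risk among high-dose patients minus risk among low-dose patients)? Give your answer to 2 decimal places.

0.23

risk, high-dose patients = 54/171 = 0.3158
risk, low-dose patients = 12/140 = 0.0857
risk difference = 0.3158 − 0.0857 = 0.23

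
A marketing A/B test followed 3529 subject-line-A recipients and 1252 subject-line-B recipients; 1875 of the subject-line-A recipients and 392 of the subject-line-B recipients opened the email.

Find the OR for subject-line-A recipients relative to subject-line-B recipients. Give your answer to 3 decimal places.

OR = 2.487

odds, subject-line-A recipients = 1875/1654 = 1.1336
odds, subject-line-B recipients = 392/860 = 0.4558
OR = 1.1336 / 0.4558 = 2.487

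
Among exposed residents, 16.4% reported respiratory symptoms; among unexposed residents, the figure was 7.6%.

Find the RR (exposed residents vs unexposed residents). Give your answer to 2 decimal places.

RR = 0.1640 / 0.0760 = 2.16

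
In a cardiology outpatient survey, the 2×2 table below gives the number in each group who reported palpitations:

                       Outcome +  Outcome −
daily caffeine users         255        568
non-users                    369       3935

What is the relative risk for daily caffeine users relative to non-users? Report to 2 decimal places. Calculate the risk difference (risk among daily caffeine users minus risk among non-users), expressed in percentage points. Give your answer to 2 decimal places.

RR = 3.61; RD = 22.41

risk, daily caffeine users = 255/823 = 0.3098
risk, non-users = 369/4304 = 0.0857
RR = 0.3098 / 0.0857 = 3.61
risk difference = 0.3098 − 0.0857 = 0.2241 → 22.41 percentage points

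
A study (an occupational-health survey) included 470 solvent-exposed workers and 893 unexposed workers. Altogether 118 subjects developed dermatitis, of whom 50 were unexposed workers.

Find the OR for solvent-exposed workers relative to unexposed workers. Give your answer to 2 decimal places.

solvent-exposed workers with the outcome: 118 − 50 = 68
solvent-exposed workers without the outcome: 470 − 68 = 402
unexposed workers without the outcome: 893 − 50 = 843
odds, solvent-exposed workers = 68/402 = 0.1692
odds, unexposed workers = 50/843 = 0.0593
OR = 0.1692 / 0.0593 = 2.85

OR = 2.85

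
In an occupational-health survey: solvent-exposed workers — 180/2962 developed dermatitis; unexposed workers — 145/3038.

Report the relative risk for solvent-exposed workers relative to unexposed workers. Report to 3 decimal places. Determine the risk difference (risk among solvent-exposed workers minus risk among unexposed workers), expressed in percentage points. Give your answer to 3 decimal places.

risk, solvent-exposed workers = 180/2962 = 0.06077
risk, unexposed workers = 145/3038 = 0.04773
RR = 0.06077 / 0.04773 = 1.273
risk difference = 0.06077 − 0.04773 = 0.01304 → 1.304 percentage points

RR = 1.273; RD = 1.304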